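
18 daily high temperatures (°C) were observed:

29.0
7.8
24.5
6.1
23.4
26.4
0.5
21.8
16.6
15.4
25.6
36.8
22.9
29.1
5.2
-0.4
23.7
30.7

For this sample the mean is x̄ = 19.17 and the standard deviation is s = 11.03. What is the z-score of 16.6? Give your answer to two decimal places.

-0.23

z = (16.6 − 19.17) / 11.03 = -0.23.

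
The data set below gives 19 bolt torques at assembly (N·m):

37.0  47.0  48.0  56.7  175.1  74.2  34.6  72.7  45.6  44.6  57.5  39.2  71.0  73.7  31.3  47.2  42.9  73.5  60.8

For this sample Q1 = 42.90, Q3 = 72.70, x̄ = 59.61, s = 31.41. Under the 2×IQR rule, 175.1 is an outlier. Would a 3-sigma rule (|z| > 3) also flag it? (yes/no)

z = (175.1 − 59.61) / 31.41 = 3.68.
|z| = 3.68 > 3.

yes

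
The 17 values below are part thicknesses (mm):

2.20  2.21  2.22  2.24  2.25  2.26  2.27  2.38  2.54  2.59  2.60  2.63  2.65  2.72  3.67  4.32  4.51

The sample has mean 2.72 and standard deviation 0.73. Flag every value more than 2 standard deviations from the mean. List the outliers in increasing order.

Cutoffs at x̄ ± 2s: 2.72 ± 2·0.73 = [1.26, 4.18].
4.32: z = 2.19, |z| > 2 → outlier.
4.51: z = 2.45, |z| > 2 → outlier.
Every other value lies within [1.26, 4.18].

4.32, 4.51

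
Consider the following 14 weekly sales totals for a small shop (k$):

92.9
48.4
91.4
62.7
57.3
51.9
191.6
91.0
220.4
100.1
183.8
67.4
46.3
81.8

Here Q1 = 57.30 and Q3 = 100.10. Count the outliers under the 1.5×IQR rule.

3

IQR = 42.80; fences at 57.30 − 64.20 = -6.90 and 100.10 + 64.20 = 164.30.
Outside the cutoffs: 183.8, 191.6, 220.4.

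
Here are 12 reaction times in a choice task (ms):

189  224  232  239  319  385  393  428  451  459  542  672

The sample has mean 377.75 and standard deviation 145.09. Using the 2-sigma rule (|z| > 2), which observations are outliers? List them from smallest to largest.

Cutoffs at x̄ ± 2s: 377.75 ± 2·145.09 = [87.57, 667.93].
672: z = 2.03, |z| > 2 → outlier.
Every other value lies within [87.57, 667.93].

672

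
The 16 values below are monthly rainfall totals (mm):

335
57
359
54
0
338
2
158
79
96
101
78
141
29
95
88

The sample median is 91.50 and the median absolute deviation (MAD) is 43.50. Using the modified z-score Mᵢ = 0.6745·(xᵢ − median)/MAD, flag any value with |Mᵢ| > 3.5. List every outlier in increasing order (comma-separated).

335, 338, 359

|Mᵢ| > 3.5 ⇔ |xᵢ − 91.50| > 3.5·43.50/0.6745 = 225.72.
So outliers lie outside [-134.22, 317.22].
335: M = 3.78 → outlier.
338: M = 3.82 → outlier.
359: M = 4.15 → outlier.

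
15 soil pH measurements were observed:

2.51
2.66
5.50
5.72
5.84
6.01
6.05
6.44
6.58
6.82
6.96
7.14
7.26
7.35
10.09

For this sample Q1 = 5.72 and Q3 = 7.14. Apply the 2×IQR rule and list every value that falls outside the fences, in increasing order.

2.51, 2.66, 10.09

IQR = Q3 − Q1 = 7.14 − 5.72 = 1.42.
Lower fence = Q1 − 2·IQR = 5.72 − 2.84 = 2.88.
Upper fence = Q3 + 2·IQR = 7.14 + 2.84 = 9.98.
2.51 < 2.88 → outlier.
2.66 < 2.88 → outlier.
10.09 > 9.98 → outlier.
All remaining values lie within [2.88, 9.98].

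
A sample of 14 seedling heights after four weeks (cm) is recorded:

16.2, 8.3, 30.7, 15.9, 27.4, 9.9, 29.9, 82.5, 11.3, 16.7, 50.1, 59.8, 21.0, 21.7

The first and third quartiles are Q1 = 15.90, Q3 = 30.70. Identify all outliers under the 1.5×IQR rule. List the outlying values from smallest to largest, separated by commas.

IQR = Q3 − Q1 = 30.70 − 15.90 = 14.80.
Lower fence = Q1 − 1.5·IQR = 15.90 − 22.20 = -6.30.
Upper fence = Q3 + 1.5·IQR = 30.70 + 22.20 = 52.90.
59.8 > 52.90 → outlier.
82.5 > 52.90 → outlier.
All remaining values lie within [-6.30, 52.90].

59.8, 82.5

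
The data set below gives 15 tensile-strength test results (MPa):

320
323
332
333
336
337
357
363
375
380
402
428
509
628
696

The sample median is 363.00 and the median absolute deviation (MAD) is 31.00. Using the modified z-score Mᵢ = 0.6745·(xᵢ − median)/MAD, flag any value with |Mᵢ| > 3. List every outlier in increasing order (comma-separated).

|Mᵢ| > 3 ⇔ |xᵢ − 363.00| > 3·31.00/0.6745 = 137.88.
So outliers lie outside [225.12, 500.88].
509: M = 3.18 → outlier.
628: M = 5.77 → outlier.
696: M = 7.25 → outlier.

509, 628, 696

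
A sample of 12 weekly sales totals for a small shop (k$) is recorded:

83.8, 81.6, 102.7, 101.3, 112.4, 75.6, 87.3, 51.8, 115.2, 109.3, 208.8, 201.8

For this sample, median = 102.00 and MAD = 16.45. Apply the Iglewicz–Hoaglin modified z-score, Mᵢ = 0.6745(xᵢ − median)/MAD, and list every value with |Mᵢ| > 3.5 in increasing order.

201.8, 208.8

|Mᵢ| > 3.5 ⇔ |xᵢ − 102.00| > 3.5·16.45/0.6745 = 85.36.
So outliers lie outside [16.64, 187.36].
201.8: M = 4.09 → outlier.
208.8: M = 4.38 → outlier.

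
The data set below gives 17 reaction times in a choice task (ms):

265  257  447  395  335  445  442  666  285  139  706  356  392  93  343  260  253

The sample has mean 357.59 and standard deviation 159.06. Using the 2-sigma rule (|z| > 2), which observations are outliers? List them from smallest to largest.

706

Cutoffs at x̄ ± 2s: 357.59 ± 2·159.06 = [39.47, 675.71].
706: z = 2.19, |z| > 2 → outlier.
Every other value lies within [39.47, 675.71].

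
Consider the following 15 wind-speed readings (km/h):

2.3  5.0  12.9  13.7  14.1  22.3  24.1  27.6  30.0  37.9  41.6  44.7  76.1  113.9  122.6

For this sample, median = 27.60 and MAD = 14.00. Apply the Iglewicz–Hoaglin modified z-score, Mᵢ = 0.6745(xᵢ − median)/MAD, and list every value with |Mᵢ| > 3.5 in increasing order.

113.9, 122.6

|Mᵢ| > 3.5 ⇔ |xᵢ − 27.60| > 3.5·14.00/0.6745 = 72.65.
So outliers lie outside [-45.05, 100.25].
113.9: M = 4.16 → outlier.
122.6: M = 4.58 → outlier.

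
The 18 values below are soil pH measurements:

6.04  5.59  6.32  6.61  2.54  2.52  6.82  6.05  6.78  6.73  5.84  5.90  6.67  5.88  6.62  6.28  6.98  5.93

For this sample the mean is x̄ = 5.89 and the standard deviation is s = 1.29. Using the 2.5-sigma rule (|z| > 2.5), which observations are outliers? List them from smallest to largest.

2.52, 2.54

Cutoffs at x̄ ± 2.5s: 5.89 ± 2.5·1.29 = [2.665, 9.115].
2.52: z = -2.61, |z| > 2.5 → outlier.
2.54: z = -2.60, |z| > 2.5 → outlier.
Every other value lies within [2.665, 9.115].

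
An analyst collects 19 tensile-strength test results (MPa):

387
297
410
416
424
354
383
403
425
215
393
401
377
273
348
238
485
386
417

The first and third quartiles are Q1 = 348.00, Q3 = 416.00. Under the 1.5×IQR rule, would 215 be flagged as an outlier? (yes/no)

IQR = Q3 − Q1 = 416.00 − 348.00 = 68.00.
Lower fence = Q1 − 1.5·IQR = 348.00 − 102.00 = 246.00.
Upper fence = Q3 + 1.5·IQR = 416.00 + 102.00 = 518.00.
215 lies below the lower fence.

yes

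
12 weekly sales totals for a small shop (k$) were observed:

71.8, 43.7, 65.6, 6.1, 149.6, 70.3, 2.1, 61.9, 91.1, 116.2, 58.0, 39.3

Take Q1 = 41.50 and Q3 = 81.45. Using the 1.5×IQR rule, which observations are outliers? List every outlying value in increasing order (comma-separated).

149.6

IQR = Q3 − Q1 = 81.45 − 41.50 = 39.95.
Lower fence = Q1 − 1.5·IQR = 41.50 − 59.925 = -18.425.
Upper fence = Q3 + 1.5·IQR = 81.45 + 59.925 = 141.375.
149.6 > 141.375 → outlier.
All remaining values lie within [-18.425, 141.375].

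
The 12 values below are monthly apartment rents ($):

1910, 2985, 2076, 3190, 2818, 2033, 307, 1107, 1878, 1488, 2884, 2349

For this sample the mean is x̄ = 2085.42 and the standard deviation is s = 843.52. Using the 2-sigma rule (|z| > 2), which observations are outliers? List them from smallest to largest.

Cutoffs at x̄ ± 2s: 2085.42 ± 2·843.52 = [398.38, 3772.46].
307: z = -2.11, |z| > 2 → outlier.
Every other value lies within [398.38, 3772.46].

307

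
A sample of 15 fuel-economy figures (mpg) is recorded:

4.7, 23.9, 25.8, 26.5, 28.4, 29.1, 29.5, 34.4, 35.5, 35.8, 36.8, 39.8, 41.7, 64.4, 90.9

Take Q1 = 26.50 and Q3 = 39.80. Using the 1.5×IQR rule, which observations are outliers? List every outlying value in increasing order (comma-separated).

4.7, 64.4, 90.9

IQR = Q3 − Q1 = 39.80 − 26.50 = 13.30.
Lower fence = Q1 − 1.5·IQR = 26.50 − 19.95 = 6.55.
Upper fence = Q3 + 1.5·IQR = 39.80 + 19.95 = 59.75.
4.7 < 6.55 → outlier.
64.4 > 59.75 → outlier.
90.9 > 59.75 → outlier.
All remaining values lie within [6.55, 59.75].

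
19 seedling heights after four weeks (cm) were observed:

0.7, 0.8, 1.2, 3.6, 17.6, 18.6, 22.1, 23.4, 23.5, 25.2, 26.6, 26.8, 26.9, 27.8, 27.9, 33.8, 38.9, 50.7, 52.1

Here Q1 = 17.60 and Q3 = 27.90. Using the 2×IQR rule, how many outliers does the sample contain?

2

IQR = 10.30; fences at 17.60 − 20.60 = -3.00 and 27.90 + 20.60 = 48.50.
Outside the cutoffs: 50.7, 52.1.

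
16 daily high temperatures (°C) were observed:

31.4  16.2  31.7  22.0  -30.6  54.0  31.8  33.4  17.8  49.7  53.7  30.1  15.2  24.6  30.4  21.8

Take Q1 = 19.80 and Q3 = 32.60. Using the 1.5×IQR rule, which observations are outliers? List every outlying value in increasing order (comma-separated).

-30.6, 53.7, 54.0

IQR = Q3 − Q1 = 32.60 − 19.80 = 12.80.
Lower fence = Q1 − 1.5·IQR = 19.80 − 19.20 = 0.60.
Upper fence = Q3 + 1.5·IQR = 32.60 + 19.20 = 51.80.
-30.6 < 0.60 → outlier.
53.7 > 51.80 → outlier.
54.0 > 51.80 → outlier.
All remaining values lie within [0.60, 51.80].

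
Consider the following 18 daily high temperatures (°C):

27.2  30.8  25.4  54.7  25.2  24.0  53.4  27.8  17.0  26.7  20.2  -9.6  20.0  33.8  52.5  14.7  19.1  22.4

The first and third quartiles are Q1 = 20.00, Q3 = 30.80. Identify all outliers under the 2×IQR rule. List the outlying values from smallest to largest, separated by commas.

IQR = Q3 − Q1 = 30.80 − 20.00 = 10.80.
Lower fence = Q1 − 2·IQR = 20.00 − 21.60 = -1.60.
Upper fence = Q3 + 2·IQR = 30.80 + 21.60 = 52.40.
-9.6 < -1.60 → outlier.
52.5 > 52.40 → outlier.
53.4 > 52.40 → outlier.
54.7 > 52.40 → outlier.
All remaining values lie within [-1.60, 52.40].

-9.6, 52.5, 53.4, 54.7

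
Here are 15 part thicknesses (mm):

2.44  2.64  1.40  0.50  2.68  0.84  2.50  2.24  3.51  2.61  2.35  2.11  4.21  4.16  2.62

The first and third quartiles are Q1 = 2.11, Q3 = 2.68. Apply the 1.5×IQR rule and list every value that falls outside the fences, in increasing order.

0.50, 0.84, 4.16, 4.21

IQR = Q3 − Q1 = 2.68 − 2.11 = 0.57.
Lower fence = Q1 − 1.5·IQR = 2.11 − 0.855 = 1.255.
Upper fence = Q3 + 1.5·IQR = 2.68 + 0.855 = 3.535.
0.50 < 1.255 → outlier.
0.84 < 1.255 → outlier.
4.16 > 3.535 → outlier.
4.21 > 3.535 → outlier.
All remaining values lie within [1.255, 3.535].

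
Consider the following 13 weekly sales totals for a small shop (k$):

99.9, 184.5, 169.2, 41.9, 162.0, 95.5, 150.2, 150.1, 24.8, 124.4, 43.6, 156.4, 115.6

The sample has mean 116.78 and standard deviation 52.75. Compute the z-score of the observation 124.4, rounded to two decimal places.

z = (124.4 − 116.78) / 52.75 = 0.14.

0.14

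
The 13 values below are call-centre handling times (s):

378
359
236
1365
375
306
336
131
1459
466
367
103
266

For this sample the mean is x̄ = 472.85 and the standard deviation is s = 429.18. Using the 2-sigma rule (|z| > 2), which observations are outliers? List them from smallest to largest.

Cutoffs at x̄ ± 2s: 472.85 ± 2·429.18 = [-385.51, 1331.21].
1365: z = 2.08, |z| > 2 → outlier.
1459: z = 2.30, |z| > 2 → outlier.
Every other value lies within [-385.51, 1331.21].

1365, 1459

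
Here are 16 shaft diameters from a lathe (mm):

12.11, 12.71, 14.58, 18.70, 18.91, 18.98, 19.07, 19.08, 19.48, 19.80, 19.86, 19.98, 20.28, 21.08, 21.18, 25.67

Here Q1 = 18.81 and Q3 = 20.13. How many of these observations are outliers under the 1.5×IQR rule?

4

IQR = 1.32; fences at 18.81 − 1.98 = 16.83 and 20.13 + 1.98 = 22.11.
Outside the cutoffs: 12.11, 12.71, 14.58, 25.67.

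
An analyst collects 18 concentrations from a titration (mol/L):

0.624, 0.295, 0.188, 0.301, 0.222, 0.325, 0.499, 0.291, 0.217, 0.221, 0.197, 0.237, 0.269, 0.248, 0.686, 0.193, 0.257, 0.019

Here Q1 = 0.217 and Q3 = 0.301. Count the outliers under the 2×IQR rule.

IQR = 0.084; fences at 0.217 − 0.168 = 0.049 and 0.301 + 0.168 = 0.469.
Outside the cutoffs: 0.019, 0.499, 0.624, 0.686.

4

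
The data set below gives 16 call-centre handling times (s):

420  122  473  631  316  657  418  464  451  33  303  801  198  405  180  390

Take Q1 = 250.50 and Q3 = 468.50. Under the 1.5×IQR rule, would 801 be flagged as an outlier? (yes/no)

yes

IQR = Q3 − Q1 = 468.50 − 250.50 = 218.00.
Lower fence = Q1 − 1.5·IQR = 250.50 − 327.00 = -76.50.
Upper fence = Q3 + 1.5·IQR = 468.50 + 327.00 = 795.50.
801 lies above the upper fence.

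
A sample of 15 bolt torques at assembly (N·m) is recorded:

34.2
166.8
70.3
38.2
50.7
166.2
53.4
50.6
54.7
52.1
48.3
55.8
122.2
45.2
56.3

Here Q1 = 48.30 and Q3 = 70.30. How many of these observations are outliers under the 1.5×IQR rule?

IQR = 22.00; fences at 48.30 − 33.00 = 15.30 and 70.30 + 33.00 = 103.30.
Outside the cutoffs: 122.2, 166.2, 166.8.

3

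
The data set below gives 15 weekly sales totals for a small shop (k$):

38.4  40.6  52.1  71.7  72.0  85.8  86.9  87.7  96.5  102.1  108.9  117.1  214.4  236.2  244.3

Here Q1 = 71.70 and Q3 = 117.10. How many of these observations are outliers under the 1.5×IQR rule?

IQR = 45.40; fences at 71.70 − 68.10 = 3.60 and 117.10 + 68.10 = 185.20.
Outside the cutoffs: 214.4, 236.2, 244.3.

3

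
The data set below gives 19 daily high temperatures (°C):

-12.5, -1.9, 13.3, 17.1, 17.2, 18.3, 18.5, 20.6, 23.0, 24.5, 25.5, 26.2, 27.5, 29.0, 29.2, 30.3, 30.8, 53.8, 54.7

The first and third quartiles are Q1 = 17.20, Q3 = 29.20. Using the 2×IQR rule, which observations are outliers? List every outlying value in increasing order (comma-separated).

-12.5, 53.8, 54.7

IQR = Q3 − Q1 = 29.20 − 17.20 = 12.00.
Lower fence = Q1 − 2·IQR = 17.20 − 24.00 = -6.80.
Upper fence = Q3 + 2·IQR = 29.20 + 24.00 = 53.20.
-12.5 < -6.80 → outlier.
53.8 > 53.20 → outlier.
54.7 > 53.20 → outlier.
All remaining values lie within [-6.80, 53.20].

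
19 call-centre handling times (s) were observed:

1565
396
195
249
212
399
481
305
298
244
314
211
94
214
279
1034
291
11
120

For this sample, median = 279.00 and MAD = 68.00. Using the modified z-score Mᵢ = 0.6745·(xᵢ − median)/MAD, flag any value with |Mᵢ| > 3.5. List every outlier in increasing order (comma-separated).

1034, 1565

|Mᵢ| > 3.5 ⇔ |xᵢ − 279.00| > 3.5·68.00/0.6745 = 352.85.
So outliers lie outside [-73.85, 631.85].
1034: M = 7.49 → outlier.
1565: M = 12.76 → outlier.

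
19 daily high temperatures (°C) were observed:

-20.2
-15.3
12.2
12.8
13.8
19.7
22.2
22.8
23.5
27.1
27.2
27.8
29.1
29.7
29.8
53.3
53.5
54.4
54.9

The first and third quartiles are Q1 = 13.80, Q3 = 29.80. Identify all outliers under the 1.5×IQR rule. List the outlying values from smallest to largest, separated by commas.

-20.2, -15.3, 54.4, 54.9

IQR = Q3 − Q1 = 29.80 − 13.80 = 16.00.
Lower fence = Q1 − 1.5·IQR = 13.80 − 24.00 = -10.20.
Upper fence = Q3 + 1.5·IQR = 29.80 + 24.00 = 53.80.
-20.2 < -10.20 → outlier.
-15.3 < -10.20 → outlier.
54.4 > 53.80 → outlier.
54.9 > 53.80 → outlier.
All remaining values lie within [-10.20, 53.80].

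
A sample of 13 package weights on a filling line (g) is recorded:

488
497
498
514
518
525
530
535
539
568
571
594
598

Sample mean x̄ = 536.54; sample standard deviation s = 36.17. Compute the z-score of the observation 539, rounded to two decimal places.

z = (539 − 536.54) / 36.17 = 0.07.

0.07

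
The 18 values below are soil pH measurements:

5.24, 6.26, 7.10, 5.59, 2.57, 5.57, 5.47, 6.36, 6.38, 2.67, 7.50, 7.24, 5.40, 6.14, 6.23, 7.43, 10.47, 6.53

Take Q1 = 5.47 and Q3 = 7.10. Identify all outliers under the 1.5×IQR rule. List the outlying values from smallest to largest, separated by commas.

IQR = Q3 − Q1 = 7.10 − 5.47 = 1.63.
Lower fence = Q1 − 1.5·IQR = 5.47 − 2.445 = 3.025.
Upper fence = Q3 + 1.5·IQR = 7.10 + 2.445 = 9.545.
2.57 < 3.025 → outlier.
2.67 < 3.025 → outlier.
10.47 > 9.545 → outlier.
All remaining values lie within [3.025, 9.545].

2.57, 2.67, 10.47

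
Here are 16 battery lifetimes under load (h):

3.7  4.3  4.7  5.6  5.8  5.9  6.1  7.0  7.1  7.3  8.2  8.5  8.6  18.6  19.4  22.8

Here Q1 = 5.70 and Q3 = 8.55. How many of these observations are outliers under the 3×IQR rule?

3

IQR = 2.85; fences at 5.70 − 8.55 = -2.85 and 8.55 + 8.55 = 17.10.
Outside the cutoffs: 18.6, 19.4, 22.8.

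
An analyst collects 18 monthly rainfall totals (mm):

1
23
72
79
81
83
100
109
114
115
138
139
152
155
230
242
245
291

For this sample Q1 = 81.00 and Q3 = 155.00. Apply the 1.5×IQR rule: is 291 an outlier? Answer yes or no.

yes

IQR = Q3 − Q1 = 155.00 − 81.00 = 74.00.
Lower fence = Q1 − 1.5·IQR = 81.00 − 111.00 = -30.00.
Upper fence = Q3 + 1.5·IQR = 155.00 + 111.00 = 266.00.
291 lies above the upper fence.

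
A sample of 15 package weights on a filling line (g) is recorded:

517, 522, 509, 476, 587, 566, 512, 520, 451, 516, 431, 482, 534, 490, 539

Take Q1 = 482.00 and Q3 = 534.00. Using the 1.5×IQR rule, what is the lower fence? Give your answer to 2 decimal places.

IQR = Q3 − Q1 = 534.00 − 482.00 = 52.00.
Lower fence = Q1 − 1.5·IQR = 482.00 − 78.00 = 404.00.
Upper fence = Q3 + 1.5·IQR = 534.00 + 78.00 = 612.00.

404.00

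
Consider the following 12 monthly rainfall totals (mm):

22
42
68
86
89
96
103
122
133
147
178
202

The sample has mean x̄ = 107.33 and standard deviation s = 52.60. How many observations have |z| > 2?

Cutoffs: x̄ ± 2s = [2.13, 212.53].
Every value lies within the cutoffs.

0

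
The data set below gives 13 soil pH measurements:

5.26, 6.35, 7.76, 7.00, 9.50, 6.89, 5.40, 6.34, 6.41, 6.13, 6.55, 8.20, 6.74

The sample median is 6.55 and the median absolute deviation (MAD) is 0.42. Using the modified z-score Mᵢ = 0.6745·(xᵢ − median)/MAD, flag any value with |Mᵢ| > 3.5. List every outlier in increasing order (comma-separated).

9.50

|Mᵢ| > 3.5 ⇔ |xᵢ − 6.55| > 3.5·0.42/0.6745 = 2.18.
So outliers lie outside [4.37, 8.73].
9.50: M = 4.74 → outlier.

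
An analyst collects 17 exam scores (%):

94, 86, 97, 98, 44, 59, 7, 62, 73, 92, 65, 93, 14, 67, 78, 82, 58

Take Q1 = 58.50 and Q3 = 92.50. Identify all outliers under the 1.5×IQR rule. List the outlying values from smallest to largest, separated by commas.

7

IQR = Q3 − Q1 = 92.50 − 58.50 = 34.00.
Lower fence = Q1 − 1.5·IQR = 58.50 − 51.00 = 7.50.
Upper fence = Q3 + 1.5·IQR = 92.50 + 51.00 = 143.50.
7 < 7.50 → outlier.
All remaining values lie within [7.50, 143.50].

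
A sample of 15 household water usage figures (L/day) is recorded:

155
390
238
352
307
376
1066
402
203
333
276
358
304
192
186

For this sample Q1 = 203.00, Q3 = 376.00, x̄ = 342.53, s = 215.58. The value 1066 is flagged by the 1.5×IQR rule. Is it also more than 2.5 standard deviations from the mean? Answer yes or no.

yes

z = (1066 − 342.53) / 215.58 = 3.36.
|z| = 3.36 > 2.5.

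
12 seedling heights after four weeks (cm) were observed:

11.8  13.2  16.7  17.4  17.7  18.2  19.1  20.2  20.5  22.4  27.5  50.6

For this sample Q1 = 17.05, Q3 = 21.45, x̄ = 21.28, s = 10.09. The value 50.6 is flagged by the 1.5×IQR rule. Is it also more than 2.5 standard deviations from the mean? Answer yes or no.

z = (50.6 − 21.28) / 10.09 = 2.91.
|z| = 2.91 > 2.5.

yes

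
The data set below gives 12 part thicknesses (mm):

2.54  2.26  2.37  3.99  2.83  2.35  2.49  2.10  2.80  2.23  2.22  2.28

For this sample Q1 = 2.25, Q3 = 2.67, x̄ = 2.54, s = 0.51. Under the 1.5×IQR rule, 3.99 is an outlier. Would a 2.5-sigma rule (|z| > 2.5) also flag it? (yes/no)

z = (3.99 − 2.54) / 0.51 = 2.84.
|z| = 2.84 > 2.5.

yes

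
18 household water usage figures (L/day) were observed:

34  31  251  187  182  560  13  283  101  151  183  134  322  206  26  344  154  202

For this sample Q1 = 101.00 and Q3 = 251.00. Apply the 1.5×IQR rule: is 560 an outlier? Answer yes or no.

yes

IQR = Q3 − Q1 = 251.00 − 101.00 = 150.00.
Lower fence = Q1 − 1.5·IQR = 101.00 − 225.00 = -124.00.
Upper fence = Q3 + 1.5·IQR = 251.00 + 225.00 = 476.00.
560 lies above the upper fence.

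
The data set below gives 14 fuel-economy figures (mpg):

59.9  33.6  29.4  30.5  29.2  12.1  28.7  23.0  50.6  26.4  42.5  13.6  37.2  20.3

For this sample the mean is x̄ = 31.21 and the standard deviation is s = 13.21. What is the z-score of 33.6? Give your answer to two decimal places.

z = (33.6 − 31.21) / 13.21 = 0.18.

0.18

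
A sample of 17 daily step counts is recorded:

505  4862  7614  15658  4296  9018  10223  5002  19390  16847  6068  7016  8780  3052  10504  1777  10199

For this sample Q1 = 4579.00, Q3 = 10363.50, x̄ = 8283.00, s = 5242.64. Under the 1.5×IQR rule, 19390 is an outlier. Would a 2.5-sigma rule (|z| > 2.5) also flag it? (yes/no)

z = (19390 − 8283.00) / 5242.64 = 2.12.
|z| = 2.12 ≤ 2.5.

no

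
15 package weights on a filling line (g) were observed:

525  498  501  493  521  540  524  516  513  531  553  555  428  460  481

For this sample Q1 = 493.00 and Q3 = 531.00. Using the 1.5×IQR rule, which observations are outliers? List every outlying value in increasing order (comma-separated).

IQR = Q3 − Q1 = 531.00 − 493.00 = 38.00.
Lower fence = Q1 − 1.5·IQR = 493.00 − 57.00 = 436.00.
Upper fence = Q3 + 1.5·IQR = 531.00 + 57.00 = 588.00.
428 < 436.00 → outlier.
All remaining values lie within [436.00, 588.00].

428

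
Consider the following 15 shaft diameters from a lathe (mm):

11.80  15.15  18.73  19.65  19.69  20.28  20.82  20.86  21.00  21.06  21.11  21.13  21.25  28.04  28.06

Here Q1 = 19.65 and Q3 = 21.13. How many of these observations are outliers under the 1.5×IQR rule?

IQR = 1.48; fences at 19.65 − 2.22 = 17.43 and 21.13 + 2.22 = 23.35.
Outside the cutoffs: 11.80, 15.15, 28.04, 28.06.

4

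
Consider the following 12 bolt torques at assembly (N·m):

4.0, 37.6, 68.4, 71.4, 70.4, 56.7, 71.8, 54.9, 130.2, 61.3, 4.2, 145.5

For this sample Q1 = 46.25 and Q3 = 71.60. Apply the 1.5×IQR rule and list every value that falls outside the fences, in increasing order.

4.0, 4.2, 130.2, 145.5

IQR = Q3 − Q1 = 71.60 − 46.25 = 25.35.
Lower fence = Q1 − 1.5·IQR = 46.25 − 38.025 = 8.225.
Upper fence = Q3 + 1.5·IQR = 71.60 + 38.025 = 109.625.
4.0 < 8.225 → outlier.
4.2 < 8.225 → outlier.
130.2 > 109.625 → outlier.
145.5 > 109.625 → outlier.
All remaining values lie within [8.225, 109.625].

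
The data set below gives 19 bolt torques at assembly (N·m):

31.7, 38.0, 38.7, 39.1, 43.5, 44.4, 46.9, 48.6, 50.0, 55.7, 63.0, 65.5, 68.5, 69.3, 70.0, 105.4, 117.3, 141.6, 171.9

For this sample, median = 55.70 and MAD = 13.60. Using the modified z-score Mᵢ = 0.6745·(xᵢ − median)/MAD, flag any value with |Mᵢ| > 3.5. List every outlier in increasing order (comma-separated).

|Mᵢ| > 3.5 ⇔ |xᵢ − 55.70| > 3.5·13.60/0.6745 = 70.57.
So outliers lie outside [-14.87, 126.27].
141.6: M = 4.26 → outlier.
171.9: M = 5.76 → outlier.

141.6, 171.9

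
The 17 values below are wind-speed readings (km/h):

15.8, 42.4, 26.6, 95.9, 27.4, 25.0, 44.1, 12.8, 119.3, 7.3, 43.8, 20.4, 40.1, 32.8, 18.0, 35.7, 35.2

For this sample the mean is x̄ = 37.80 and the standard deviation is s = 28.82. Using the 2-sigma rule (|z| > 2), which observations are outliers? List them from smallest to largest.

Cutoffs at x̄ ± 2s: 37.80 ± 2·28.82 = [-19.84, 95.44].
95.9: z = 2.02, |z| > 2 → outlier.
119.3: z = 2.83, |z| > 2 → outlier.
Every other value lies within [-19.84, 95.44].

95.9, 119.3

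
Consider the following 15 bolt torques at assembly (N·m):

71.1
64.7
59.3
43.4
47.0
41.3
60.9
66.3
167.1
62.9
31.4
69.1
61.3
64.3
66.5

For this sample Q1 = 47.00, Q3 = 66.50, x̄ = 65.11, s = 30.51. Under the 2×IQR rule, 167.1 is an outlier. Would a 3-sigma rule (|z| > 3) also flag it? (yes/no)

yes

z = (167.1 − 65.11) / 30.51 = 3.34.
|z| = 3.34 > 3.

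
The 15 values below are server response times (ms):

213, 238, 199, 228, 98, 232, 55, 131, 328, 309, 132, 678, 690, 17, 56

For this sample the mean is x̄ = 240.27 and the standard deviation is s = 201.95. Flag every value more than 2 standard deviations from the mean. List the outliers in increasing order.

678, 690

Cutoffs at x̄ ± 2s: 240.27 ± 2·201.95 = [-163.63, 644.17].
678: z = 2.17, |z| > 2 → outlier.
690: z = 2.23, |z| > 2 → outlier.
Every other value lies within [-163.63, 644.17].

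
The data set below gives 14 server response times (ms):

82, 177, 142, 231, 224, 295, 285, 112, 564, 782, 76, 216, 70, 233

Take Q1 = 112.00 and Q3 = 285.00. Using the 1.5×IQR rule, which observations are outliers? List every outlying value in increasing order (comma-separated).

564, 782

IQR = Q3 − Q1 = 285.00 − 112.00 = 173.00.
Lower fence = Q1 − 1.5·IQR = 112.00 − 259.50 = -147.50.
Upper fence = Q3 + 1.5·IQR = 285.00 + 259.50 = 544.50.
564 > 544.50 → outlier.
782 > 544.50 → outlier.
All remaining values lie within [-147.50, 544.50].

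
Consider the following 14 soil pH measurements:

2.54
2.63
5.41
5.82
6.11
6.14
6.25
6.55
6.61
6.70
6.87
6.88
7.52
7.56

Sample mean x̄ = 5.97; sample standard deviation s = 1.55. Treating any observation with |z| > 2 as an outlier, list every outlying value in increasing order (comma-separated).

Cutoffs at x̄ ± 2s: 5.97 ± 2·1.55 = [2.87, 9.07].
2.54: z = -2.21, |z| > 2 → outlier.
2.63: z = -2.15, |z| > 2 → outlier.
Every other value lies within [2.87, 9.07].

2.54, 2.63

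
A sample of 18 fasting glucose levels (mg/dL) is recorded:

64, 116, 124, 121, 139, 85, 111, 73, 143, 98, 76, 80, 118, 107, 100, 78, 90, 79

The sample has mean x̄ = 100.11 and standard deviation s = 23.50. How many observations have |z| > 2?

Cutoffs: x̄ ± 2s = [53.11, 147.11].
Every value lies within the cutoffs.

0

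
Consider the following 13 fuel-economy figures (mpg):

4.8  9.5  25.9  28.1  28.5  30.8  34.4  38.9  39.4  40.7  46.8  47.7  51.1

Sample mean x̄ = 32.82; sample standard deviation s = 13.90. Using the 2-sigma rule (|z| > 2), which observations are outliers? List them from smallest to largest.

4.8

Cutoffs at x̄ ± 2s: 32.82 ± 2·13.90 = [5.02, 60.62].
4.8: z = -2.02, |z| > 2 → outlier.
Every other value lies within [5.02, 60.62].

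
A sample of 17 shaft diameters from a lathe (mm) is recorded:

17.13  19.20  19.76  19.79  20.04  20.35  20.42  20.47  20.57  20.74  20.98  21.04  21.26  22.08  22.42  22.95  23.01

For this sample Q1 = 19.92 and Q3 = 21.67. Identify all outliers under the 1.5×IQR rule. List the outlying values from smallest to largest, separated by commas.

17.13

IQR = Q3 − Q1 = 21.67 − 19.92 = 1.75.
Lower fence = Q1 − 1.5·IQR = 19.92 − 2.625 = 17.295.
Upper fence = Q3 + 1.5·IQR = 21.67 + 2.625 = 24.295.
17.13 < 17.295 → outlier.
All remaining values lie within [17.295, 24.295].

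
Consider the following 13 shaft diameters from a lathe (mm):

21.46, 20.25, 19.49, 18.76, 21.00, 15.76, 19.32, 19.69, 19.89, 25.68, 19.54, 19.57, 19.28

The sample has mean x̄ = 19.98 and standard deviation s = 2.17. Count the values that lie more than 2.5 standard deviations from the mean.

1

Cutoffs: x̄ ± 2.5s = [14.555, 25.405].
Outside the cutoffs: 25.68.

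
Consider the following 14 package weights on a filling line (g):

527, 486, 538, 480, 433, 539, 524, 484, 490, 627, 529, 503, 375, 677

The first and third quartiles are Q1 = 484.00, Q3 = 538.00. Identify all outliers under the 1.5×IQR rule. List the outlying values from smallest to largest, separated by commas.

375, 627, 677

IQR = Q3 − Q1 = 538.00 − 484.00 = 54.00.
Lower fence = Q1 − 1.5·IQR = 484.00 − 81.00 = 403.00.
Upper fence = Q3 + 1.5·IQR = 538.00 + 81.00 = 619.00.
375 < 403.00 → outlier.
627 > 619.00 → outlier.
677 > 619.00 → outlier.
All remaining values lie within [403.00, 619.00].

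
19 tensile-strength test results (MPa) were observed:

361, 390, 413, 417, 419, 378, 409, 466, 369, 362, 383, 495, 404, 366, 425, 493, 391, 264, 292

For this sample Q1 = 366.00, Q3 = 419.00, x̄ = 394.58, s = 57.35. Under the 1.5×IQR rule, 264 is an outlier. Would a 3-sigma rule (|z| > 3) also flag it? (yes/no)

z = (264 − 394.58) / 57.35 = -2.28.
|z| = 2.28 ≤ 3.

no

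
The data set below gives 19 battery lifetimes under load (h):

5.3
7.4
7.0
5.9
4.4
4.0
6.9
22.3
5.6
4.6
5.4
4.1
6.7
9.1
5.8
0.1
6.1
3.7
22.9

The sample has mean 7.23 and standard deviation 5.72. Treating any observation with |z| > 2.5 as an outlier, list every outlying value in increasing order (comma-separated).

22.3, 22.9

Cutoffs at x̄ ± 2.5s: 7.23 ± 2.5·5.72 = [-7.07, 21.53].
22.3: z = 2.63, |z| > 2.5 → outlier.
22.9: z = 2.74, |z| > 2.5 → outlier.
Every other value lies within [-7.07, 21.53].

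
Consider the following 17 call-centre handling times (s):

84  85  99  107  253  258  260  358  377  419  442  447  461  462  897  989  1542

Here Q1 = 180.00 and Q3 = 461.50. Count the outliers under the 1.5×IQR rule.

IQR = 281.50; fences at 180.00 − 422.25 = -242.25 and 461.50 + 422.25 = 883.75.
Outside the cutoffs: 897, 989, 1542.

3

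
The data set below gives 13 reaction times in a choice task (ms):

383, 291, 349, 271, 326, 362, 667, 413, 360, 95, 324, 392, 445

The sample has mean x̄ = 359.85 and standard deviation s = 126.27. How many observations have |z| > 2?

Cutoffs: x̄ ± 2s = [107.31, 612.39].
Outside the cutoffs: 95, 667.

2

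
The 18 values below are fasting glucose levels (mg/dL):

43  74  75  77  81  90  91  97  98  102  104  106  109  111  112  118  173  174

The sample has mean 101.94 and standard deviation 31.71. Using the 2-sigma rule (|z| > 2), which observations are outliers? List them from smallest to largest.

173, 174

Cutoffs at x̄ ± 2s: 101.94 ± 2·31.71 = [38.52, 165.36].
173: z = 2.24, |z| > 2 → outlier.
174: z = 2.27, |z| > 2 → outlier.
Every other value lies within [38.52, 165.36].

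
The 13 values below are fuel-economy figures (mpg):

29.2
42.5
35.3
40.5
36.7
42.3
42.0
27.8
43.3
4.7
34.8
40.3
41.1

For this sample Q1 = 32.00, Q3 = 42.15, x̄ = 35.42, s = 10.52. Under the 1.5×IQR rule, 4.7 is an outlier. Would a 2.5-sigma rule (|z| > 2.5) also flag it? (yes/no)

z = (4.7 − 35.42) / 10.52 = -2.92.
|z| = 2.92 > 2.5.

yes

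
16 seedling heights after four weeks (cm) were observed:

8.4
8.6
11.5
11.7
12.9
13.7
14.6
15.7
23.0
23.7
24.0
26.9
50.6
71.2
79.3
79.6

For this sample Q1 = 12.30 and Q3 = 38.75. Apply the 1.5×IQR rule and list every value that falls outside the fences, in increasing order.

79.3, 79.6

IQR = Q3 − Q1 = 38.75 − 12.30 = 26.45.
Lower fence = Q1 − 1.5·IQR = 12.30 − 39.675 = -27.375.
Upper fence = Q3 + 1.5·IQR = 38.75 + 39.675 = 78.425.
79.3 > 78.425 → outlier.
79.6 > 78.425 → outlier.
All remaining values lie within [-27.375, 78.425].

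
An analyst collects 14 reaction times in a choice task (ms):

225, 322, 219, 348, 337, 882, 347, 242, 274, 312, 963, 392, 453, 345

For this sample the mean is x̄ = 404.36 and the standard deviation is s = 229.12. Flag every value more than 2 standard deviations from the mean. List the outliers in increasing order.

Cutoffs at x̄ ± 2s: 404.36 ± 2·229.12 = [-53.88, 862.60].
882: z = 2.08, |z| > 2 → outlier.
963: z = 2.44, |z| > 2 → outlier.
Every other value lies within [-53.88, 862.60].

882, 963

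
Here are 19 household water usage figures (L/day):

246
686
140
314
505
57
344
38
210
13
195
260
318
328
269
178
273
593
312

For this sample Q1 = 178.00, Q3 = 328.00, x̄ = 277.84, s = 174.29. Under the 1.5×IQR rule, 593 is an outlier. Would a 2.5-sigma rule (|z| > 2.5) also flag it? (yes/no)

no

z = (593 − 277.84) / 174.29 = 1.81.
|z| = 1.81 ≤ 2.5.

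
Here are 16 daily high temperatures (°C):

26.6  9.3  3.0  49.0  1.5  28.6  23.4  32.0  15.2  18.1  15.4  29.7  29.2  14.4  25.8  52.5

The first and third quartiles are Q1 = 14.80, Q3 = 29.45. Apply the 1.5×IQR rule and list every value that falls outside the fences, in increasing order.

52.5

IQR = Q3 − Q1 = 29.45 − 14.80 = 14.65.
Lower fence = Q1 − 1.5·IQR = 14.80 − 21.975 = -7.175.
Upper fence = Q3 + 1.5·IQR = 29.45 + 21.975 = 51.425.
52.5 > 51.425 → outlier.
All remaining values lie within [-7.175, 51.425].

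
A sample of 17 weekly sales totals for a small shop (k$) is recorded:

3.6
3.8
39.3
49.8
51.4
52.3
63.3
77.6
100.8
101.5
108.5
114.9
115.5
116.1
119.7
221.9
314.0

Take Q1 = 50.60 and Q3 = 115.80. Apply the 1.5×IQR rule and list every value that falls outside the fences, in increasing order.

221.9, 314.0

IQR = Q3 − Q1 = 115.80 − 50.60 = 65.20.
Lower fence = Q1 − 1.5·IQR = 50.60 − 97.80 = -47.20.
Upper fence = Q3 + 1.5·IQR = 115.80 + 97.80 = 213.60.
221.9 > 213.60 → outlier.
314.0 > 213.60 → outlier.
All remaining values lie within [-47.20, 213.60].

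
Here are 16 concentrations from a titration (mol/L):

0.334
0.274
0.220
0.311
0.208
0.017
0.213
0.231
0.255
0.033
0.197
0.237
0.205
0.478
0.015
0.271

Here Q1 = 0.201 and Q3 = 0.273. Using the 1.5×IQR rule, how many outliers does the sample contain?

IQR = 0.072; fences at 0.201 − 0.108 = 0.093 and 0.273 + 0.108 = 0.381.
Outside the cutoffs: 0.015, 0.017, 0.033, 0.478.

4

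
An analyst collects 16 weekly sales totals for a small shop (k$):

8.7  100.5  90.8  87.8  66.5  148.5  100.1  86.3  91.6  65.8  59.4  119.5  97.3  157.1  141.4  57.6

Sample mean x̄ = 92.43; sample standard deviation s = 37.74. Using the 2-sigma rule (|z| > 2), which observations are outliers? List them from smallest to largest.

Cutoffs at x̄ ± 2s: 92.43 ± 2·37.74 = [16.95, 167.91].
8.7: z = -2.22, |z| > 2 → outlier.
Every other value lies within [16.95, 167.91].

8.7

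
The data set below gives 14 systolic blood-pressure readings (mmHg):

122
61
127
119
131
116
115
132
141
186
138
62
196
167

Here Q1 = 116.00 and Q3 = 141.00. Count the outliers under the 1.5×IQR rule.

IQR = 25.00; fences at 116.00 − 37.50 = 78.50 and 141.00 + 37.50 = 178.50.
Outside the cutoffs: 61, 62, 186, 196.

4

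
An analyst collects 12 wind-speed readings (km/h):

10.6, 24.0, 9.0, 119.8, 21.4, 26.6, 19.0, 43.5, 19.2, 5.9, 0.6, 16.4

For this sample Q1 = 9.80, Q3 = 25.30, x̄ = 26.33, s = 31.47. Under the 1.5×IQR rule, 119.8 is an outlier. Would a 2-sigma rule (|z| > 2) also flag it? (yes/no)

z = (119.8 − 26.33) / 31.47 = 2.97.
|z| = 2.97 > 2.

yes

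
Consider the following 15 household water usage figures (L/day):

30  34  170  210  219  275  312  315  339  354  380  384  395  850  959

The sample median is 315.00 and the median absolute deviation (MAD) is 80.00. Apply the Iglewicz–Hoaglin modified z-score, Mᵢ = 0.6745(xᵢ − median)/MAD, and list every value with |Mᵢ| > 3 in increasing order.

|Mᵢ| > 3 ⇔ |xᵢ − 315.00| > 3·80.00/0.6745 = 355.82.
So outliers lie outside [-40.82, 670.82].
850: M = 4.51 → outlier.
959: M = 5.43 → outlier.

850, 959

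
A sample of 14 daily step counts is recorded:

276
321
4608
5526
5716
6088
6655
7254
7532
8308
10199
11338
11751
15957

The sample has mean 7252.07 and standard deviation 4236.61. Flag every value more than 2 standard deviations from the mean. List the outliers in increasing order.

Cutoffs at x̄ ± 2s: 7252.07 ± 2·4236.61 = [-1221.15, 15725.29].
15957: z = 2.05, |z| > 2 → outlier.
Every other value lies within [-1221.15, 15725.29].

15957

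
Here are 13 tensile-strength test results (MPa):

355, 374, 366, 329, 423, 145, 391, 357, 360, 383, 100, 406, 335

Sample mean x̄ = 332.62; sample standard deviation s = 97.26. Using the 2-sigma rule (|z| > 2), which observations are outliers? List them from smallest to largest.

100

Cutoffs at x̄ ± 2s: 332.62 ± 2·97.26 = [138.10, 527.14].
100: z = -2.39, |z| > 2 → outlier.
Every other value lies within [138.10, 527.14].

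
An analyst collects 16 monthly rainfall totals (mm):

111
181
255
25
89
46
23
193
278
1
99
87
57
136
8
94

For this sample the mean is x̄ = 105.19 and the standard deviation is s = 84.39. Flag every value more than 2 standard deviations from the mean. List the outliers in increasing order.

278

Cutoffs at x̄ ± 2s: 105.19 ± 2·84.39 = [-63.59, 273.97].
278: z = 2.05, |z| > 2 → outlier.
Every other value lies within [-63.59, 273.97].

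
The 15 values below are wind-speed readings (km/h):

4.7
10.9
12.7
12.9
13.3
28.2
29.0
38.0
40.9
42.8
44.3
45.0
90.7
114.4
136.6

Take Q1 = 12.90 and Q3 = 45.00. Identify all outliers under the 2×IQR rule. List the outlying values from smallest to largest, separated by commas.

114.4, 136.6

IQR = Q3 − Q1 = 45.00 − 12.90 = 32.10.
Lower fence = Q1 − 2·IQR = 12.90 − 64.20 = -51.30.
Upper fence = Q3 + 2·IQR = 45.00 + 64.20 = 109.20.
114.4 > 109.20 → outlier.
136.6 > 109.20 → outlier.
All remaining values lie within [-51.30, 109.20].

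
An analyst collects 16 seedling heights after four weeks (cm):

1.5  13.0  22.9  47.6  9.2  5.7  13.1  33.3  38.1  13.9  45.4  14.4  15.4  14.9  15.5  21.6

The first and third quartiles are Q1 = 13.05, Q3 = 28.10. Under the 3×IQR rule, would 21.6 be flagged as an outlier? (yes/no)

IQR = Q3 − Q1 = 28.10 − 13.05 = 15.05.
Lower fence = Q1 − 3·IQR = 13.05 − 45.15 = -32.10.
Upper fence = Q3 + 3·IQR = 28.10 + 45.15 = 73.25.
21.6 lies within [-32.10, 73.25].

no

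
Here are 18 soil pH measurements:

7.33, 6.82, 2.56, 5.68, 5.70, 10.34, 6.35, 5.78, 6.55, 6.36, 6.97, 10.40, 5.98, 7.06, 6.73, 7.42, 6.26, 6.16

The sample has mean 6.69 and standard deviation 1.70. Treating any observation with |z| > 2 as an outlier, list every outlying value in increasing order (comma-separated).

2.56, 10.34, 10.40

Cutoffs at x̄ ± 2s: 6.69 ± 2·1.70 = [3.29, 10.09].
2.56: z = -2.43, |z| > 2 → outlier.
10.34: z = 2.15, |z| > 2 → outlier.
10.40: z = 2.18, |z| > 2 → outlier.
Every other value lies within [3.29, 10.09].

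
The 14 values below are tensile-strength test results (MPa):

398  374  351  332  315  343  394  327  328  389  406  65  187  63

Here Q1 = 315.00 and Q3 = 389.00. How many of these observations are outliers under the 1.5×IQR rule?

3

IQR = 74.00; fences at 315.00 − 111.00 = 204.00 and 389.00 + 111.00 = 500.00.
Outside the cutoffs: 63, 65, 187.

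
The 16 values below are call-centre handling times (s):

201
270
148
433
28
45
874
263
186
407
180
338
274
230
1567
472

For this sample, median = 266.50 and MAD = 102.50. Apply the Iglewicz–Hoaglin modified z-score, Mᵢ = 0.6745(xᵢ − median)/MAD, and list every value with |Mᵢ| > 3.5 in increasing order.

|Mᵢ| > 3.5 ⇔ |xᵢ − 266.50| > 3.5·102.50/0.6745 = 531.88.
So outliers lie outside [-265.38, 798.38].
874: M = 4.00 → outlier.
1567: M = 8.56 → outlier.

874, 1567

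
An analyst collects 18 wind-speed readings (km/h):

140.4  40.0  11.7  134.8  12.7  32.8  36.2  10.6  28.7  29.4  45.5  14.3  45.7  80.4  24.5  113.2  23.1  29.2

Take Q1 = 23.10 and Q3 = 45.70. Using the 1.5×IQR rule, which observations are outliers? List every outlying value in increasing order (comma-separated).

80.4, 113.2, 134.8, 140.4

IQR = Q3 − Q1 = 45.70 − 23.10 = 22.60.
Lower fence = Q1 − 1.5·IQR = 23.10 − 33.90 = -10.80.
Upper fence = Q3 + 1.5·IQR = 45.70 + 33.90 = 79.60.
80.4 > 79.60 → outlier.
113.2 > 79.60 → outlier.
134.8 > 79.60 → outlier.
140.4 > 79.60 → outlier.
All remaining values lie within [-10.80, 79.60].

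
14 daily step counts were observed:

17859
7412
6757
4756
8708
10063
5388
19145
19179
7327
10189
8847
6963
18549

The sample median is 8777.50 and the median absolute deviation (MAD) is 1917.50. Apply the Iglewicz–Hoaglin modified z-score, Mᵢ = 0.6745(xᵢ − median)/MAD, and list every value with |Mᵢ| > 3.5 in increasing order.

19145, 19179

|Mᵢ| > 3.5 ⇔ |xᵢ − 8777.50| > 3.5·1917.50/0.6745 = 9949.96.
So outliers lie outside [-1172.46, 18727.46].
19145: M = 3.65 → outlier.
19179: M = 3.66 → outlier.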